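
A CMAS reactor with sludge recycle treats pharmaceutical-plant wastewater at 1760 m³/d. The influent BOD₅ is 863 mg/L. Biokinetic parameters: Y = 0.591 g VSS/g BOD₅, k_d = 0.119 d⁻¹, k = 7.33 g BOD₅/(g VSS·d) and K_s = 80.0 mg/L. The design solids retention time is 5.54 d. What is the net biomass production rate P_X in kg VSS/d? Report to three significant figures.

For a completely mixed reactor with recycle the Lawrence–McCarty relation gives S = K_s·(1 + k_d·θ_c) / [θ_c·(Y·k − k_d) − 1] = 80.0 × (1 + 0.119 × 5.54) / [5.54 × (0.591 × 7.33 − 0.119) − 1] = 132.7 / 22.34 = 5.942 mg/L.
The observed yield is Y_obs = Y/(1 + k_d·θ_c) = 0.591 / (1 + 0.119 × 5.54) = 0.591 / 1.659 = 0.3562 g VSS per g BOD₅ removed.
Mass of BOD₅ removed per day: Q(S₀ − S) = 1760 × 857.1 g/m³ = 1508 kg/d.
So the net sludge growth is P_X = 0.3562 × 1508 = 537.3 kg VSS/d.

P_X ≈ 537 kg VSS/d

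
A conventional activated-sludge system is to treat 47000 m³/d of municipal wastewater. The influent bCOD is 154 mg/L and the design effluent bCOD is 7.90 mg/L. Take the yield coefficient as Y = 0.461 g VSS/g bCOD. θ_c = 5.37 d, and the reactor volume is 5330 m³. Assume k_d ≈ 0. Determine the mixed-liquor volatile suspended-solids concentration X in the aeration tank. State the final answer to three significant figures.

X ≈ 3190 mg/L

From V·X = Y·Q·(S₀ − S)·θ_c (decay neglected): X = 0.461 × 47000 × (154 − 7.90) × 5.37 / 5330 = 3189 mg/L.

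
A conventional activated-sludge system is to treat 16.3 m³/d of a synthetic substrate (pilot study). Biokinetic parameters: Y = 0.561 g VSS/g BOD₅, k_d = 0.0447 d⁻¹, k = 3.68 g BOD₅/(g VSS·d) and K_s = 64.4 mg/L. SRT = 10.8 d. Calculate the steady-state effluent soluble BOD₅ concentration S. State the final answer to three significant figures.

S ≈ 4.59 mg/L

Effluent substrate depends only on kinetics and SRT: S = K_s(1 + k_d θ_c) / [θ_c(Yk − k_d) − 1] = 64.4 × (1 + 0.0447 × 10.8) / [10.8 × (0.561 × 3.68 − 0.0447) − 1] = 95.49 / 20.81 = 4.588 mg/L.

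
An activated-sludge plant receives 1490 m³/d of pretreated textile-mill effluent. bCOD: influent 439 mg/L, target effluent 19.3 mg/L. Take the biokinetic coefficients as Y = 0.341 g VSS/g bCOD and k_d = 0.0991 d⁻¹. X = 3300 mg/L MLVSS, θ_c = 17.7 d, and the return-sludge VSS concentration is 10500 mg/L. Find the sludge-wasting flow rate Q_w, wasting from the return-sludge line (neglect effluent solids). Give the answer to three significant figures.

Rearranging the biomass balance for a CMAS with decay, V = Y·Q·ΔS·θ_c / [X·(1+k_d θ_c)] = 0.341 × 1490 × (439 − 19.3) × 17.7 / [3300 × (1 + 0.0991 × 17.7)] = 3.77×10^6 / 9088 = 415.3 m³.
Q_w = (V·X)/(θ_c X_r) = 415.3 × 3300 / (17.7 × 10500) = 7.374 m³/d.

Q_w ≈ 7.37 m³/d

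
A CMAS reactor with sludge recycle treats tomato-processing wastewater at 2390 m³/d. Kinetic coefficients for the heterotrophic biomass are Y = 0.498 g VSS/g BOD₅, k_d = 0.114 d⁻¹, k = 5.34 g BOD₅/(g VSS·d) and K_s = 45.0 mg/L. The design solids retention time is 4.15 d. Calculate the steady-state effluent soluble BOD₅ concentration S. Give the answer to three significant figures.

For a completely mixed reactor with recycle the Lawrence–McCarty relation gives S = K_s·(1 + k_d·θ_c) / [θ_c·(Y·k − k_d) − 1] = 45.0 × (1 + 0.114 × 4.15) / [4.15 × (0.498 × 5.34 − 0.114) − 1] = 66.29 / 9.563 = 6.932 mg/L.

S ≈ 6.93 mg/L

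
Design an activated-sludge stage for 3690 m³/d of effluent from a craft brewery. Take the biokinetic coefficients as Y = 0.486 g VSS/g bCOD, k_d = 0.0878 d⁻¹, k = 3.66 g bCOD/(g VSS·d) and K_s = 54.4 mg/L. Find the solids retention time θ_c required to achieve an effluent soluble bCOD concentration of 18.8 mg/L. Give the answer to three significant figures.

Specific growth rate at S = 18.8 mg/L: μ = YkS/(K_s+S) = 0.486·3.66·18.8/(54.4+18.8) = 0.4568 d⁻¹.
θ_c = 1/(μ − k_d) = 1/(0.4568 − 0.0878) = 1/0.3690 = 2.710 d.

θ_c ≈ 2.71 d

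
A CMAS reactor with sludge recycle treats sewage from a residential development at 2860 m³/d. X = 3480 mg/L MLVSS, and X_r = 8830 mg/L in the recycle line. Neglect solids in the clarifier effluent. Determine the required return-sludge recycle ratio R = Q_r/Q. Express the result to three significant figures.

Solids balance on the clarifier gives (1+R)X = R·X_r, so R = X/(X_r − X) = 3480 / (8830 − 3480) = 0.6505.

R ≈ 0.650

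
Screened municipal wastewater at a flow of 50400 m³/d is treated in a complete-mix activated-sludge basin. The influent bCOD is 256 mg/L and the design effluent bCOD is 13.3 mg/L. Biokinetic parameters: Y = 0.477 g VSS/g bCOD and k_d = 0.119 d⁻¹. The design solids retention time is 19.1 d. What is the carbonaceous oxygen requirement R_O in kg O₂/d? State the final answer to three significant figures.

R_O ≈ 9700 kg O₂/d

Y_obs = Y / (1 + k_d θ_c) = 0.477 / (1 + 0.119 × 19.1) = 0.477 / 3.273 = 0.1457.
Substrate removed = Q·(S₀ − S) = 50400 m³/d × (256 − 13.3) g/m³ = 1.22×10^7 g/d = 12232 kg/d.
Biomass synthesised: P_X = Y_obs × 12232 = 1783 kg VSS/d.
Carbonaceous O₂ demand = substrate oxidised − cell-mass equivalent = 12232 − 1.42 × 1783 = 9701 kg O₂/d.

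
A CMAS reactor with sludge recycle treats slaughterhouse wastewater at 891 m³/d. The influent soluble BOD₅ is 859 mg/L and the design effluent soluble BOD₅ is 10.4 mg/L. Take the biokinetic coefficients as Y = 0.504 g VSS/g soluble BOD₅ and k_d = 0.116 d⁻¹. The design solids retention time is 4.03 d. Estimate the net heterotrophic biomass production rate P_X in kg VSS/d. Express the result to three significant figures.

P_X ≈ 260 kg VSS/d

Observed yield with endogenous decay: Y_obs = Y / (1 + k_d·θ_c) = 0.504 / (1 + 0.116 × 4.03) = 0.504 / 1.467 = 0.3434 g VSS/g soluble BOD₅.
ΔS = 859 − 10.4 = 848.6 mg/L, so the substrate removal rate is 891 × 848.6/1000 = 756.1 kg soluble BOD₅/d.
Biomass produced: P_X = Y_obs·Q·ΔS = 0.3434 × 756.1 ≈ 259.7 kg VSS/d.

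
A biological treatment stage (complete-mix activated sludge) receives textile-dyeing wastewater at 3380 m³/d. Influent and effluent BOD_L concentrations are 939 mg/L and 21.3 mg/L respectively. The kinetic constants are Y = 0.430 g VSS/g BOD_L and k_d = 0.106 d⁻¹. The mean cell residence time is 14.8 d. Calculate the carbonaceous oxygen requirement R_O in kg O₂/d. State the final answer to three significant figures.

Observed yield with endogenous decay: Y_obs = Y / (1 + k_d·θ_c) = 0.430 / (1 + 0.106 × 14.8) = 0.430 / 2.569 = 0.1674 g VSS/g BOD_L.
Substrate removed = Q·(S₀ − S) = 3380 m³/d × (939 − 21.3) g/m³ = 3.1×10^6 g/d = 3102 kg/d.
P_X = Y_obs·Q·(S₀ − S) = 0.1674 × 3102 = 519.2 kg VSS/d.
R_O = Q·ΔS − 1.42 P_X = 3102 − 737.3 = 2365 kg O₂/d.

R_O ≈ 2360 kg O₂/d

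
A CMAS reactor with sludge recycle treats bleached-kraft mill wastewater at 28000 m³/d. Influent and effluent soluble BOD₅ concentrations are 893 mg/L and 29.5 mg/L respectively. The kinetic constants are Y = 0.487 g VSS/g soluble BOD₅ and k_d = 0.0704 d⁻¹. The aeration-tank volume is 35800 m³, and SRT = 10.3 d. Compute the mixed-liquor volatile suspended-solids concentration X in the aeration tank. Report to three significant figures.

X ≈ 1960 mg/L

Solving the biomass balance for X: X = Y Q (S₀−S) θ_c / [V (1+k_d θ_c)] = 0.487 × 28000 × (893 − 29.5) × 10.3 / [35800 × (1 + 0.0704 × 10.3)] = 1964 mg/L.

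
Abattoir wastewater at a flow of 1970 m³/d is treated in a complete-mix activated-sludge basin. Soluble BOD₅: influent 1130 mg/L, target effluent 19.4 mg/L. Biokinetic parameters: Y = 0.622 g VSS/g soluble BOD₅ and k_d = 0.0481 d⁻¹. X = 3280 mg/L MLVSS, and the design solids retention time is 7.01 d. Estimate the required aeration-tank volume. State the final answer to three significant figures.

V ≈ 2180 m³

Rearranging the biomass balance for a CMAS with decay, V = Y·Q·ΔS·θ_c / [X·(1+k_d θ_c)] = 0.622 × 1970 × (1130 − 19.4) × 7.01 / [3280 × (1 + 0.0481 × 7.01)] = 9.54×10^6 / 4386 = 2175 m³.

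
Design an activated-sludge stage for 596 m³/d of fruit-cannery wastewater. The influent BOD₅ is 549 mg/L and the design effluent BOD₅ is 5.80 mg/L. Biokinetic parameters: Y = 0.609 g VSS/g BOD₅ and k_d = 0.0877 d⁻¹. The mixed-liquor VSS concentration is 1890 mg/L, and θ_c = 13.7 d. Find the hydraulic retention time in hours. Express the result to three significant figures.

τ ≈ 26.1 h

From the SRT design equation V = Y Q (S₀−S) θ_c / [X (1 + k_d θ_c)] = 0.609 × 596 × (549 − 5.80) × 13.7 / [1890 × (1 + 0.0877 × 13.7)] = 2.7×10^6 / 4161 = 649.2 m³.
Hydraulic retention time τ = V/Q = 649.2 / 596 = 1.089 d = 26.14 h.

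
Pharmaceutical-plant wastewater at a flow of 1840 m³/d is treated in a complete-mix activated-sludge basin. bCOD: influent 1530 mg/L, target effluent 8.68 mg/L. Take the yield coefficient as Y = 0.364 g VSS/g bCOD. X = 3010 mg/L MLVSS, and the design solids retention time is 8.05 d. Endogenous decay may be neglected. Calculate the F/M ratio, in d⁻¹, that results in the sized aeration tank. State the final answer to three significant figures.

F/M ≈ 0.343 d⁻¹

Biomass mass balance (decay neglected): V·X = Y·Q·(S₀ − S)·θ_c, so V = 0.364 × 1840 × (1530 − 8.68) × 8.05 / 3010 = 2725 m³.
Food-to-microorganism ratio F/M = Q S₀ / (V X) = 1840 × 1530 / (2725 × 3010) = 0.3432 d⁻¹.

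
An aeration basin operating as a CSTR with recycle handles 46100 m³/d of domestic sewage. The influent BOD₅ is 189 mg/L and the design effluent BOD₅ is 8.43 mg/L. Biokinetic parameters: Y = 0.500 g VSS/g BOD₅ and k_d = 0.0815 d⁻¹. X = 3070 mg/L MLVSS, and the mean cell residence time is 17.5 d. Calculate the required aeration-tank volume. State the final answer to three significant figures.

Rearranging the biomass balance for a CMAS with decay, V = Y·Q·ΔS·θ_c / [X·(1+k_d θ_c)] = 0.500 × 46100 × (189 − 8.43) × 17.5 / [3070 × (1 + 0.0815 × 17.5)] = 7.28×10^7 / 7449 = 9779 m³.

V ≈ 9780 m³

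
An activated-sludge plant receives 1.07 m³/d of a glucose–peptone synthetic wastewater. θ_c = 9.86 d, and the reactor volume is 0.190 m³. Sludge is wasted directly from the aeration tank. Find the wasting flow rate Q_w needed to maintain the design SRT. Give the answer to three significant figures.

Q_w ≈ 0.0193 m³/d

Wasting from the aeration tank: Q_w = V / θ_c = 0.1900 / 9.86 = 0.01927 m³/d.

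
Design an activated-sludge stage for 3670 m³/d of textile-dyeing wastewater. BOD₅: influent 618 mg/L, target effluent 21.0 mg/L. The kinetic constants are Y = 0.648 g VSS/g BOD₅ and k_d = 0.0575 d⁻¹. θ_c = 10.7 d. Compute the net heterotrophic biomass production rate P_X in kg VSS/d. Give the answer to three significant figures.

P_X ≈ 879 kg VSS/d

Observed yield with endogenous decay: Y_obs = Y / (1 + k_d·θ_c) = 0.648 / (1 + 0.0575 × 10.7) = 0.648 / 1.615 = 0.4012 g VSS/g BOD₅.
Mass of BOD₅ removed per day: Q(S₀ − S) = 3670 × 597.0 g/m³ = 2191 kg/d.
Net biomass production P_X = Y_obs × Q·(S₀ − S) = 0.4012 × 2191 = 879.0 kg VSS/d.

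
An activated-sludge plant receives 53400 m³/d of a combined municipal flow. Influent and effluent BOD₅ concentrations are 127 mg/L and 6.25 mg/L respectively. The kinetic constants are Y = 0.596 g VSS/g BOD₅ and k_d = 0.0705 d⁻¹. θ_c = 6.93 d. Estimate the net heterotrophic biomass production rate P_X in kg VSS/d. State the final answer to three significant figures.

Y_obs = Y / (1 + k_d θ_c) = 0.596 / (1 + 0.0705 × 6.93) = 0.596 / 1.489 = 0.4004.
Q·(S₀ − S) = 53400 × (127 − 6.25) × 10⁻³ = 6448 kg/d removed.
Biomass produced: P_X = Y_obs·Q·ΔS = 0.4004 × 6448 ≈ 2582 kg VSS/d.

P_X ≈ 2580 kg VSS/d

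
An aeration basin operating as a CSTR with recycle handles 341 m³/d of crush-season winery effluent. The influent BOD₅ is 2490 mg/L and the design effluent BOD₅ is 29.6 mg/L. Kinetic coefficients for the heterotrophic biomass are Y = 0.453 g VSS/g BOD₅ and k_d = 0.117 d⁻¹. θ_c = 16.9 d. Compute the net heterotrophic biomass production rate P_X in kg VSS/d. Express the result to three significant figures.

Observed yield with endogenous decay: Y_obs = Y / (1 + k_d·θ_c) = 0.453 / (1 + 0.117 × 16.9) = 0.453 / 2.977 = 0.1522 g VSS/g BOD₅.
ΔS = 2490 − 29.6 = 2460 mg/L, so the substrate removal rate is 341 × 2460/1000 = 839.0 kg BOD₅/d.
P_X = Y_obs · Q(S₀ − S) = 0.1522 × 839.0 = 127.7 kg VSS/d.

P_X ≈ 128 kg VSS/d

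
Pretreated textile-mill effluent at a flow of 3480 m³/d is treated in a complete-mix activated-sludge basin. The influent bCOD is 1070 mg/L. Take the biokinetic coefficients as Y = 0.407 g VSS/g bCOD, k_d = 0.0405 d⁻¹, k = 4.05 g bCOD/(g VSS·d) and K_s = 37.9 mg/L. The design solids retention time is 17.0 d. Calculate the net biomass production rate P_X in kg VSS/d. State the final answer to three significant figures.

From the Monod/SRT balance for a CMAS, S = K_s·(1+k_d θ_c)/[θ_c·(Y k − k_d) − 1] = 37.9 × (1 + 0.0405 × 17.0) / [17.0 × (0.407 × 4.05 − 0.0405) − 1] = 63.99 / 26.33 = 2.430 mg/L.
The observed yield is Y_obs = Y/(1 + k_d·θ_c) = 0.407 / (1 + 0.0405 × 17.0) = 0.407 / 1.688 = 0.2410 g VSS per g bCOD removed.
Mass of bCOD removed per day: Q(S₀ − S) = 3480 × 1068 g/m³ = 3715 kg/d.
Net biomass production P_X = Y_obs × Q·(S₀ − S) = 0.2410 × 3715 = 895.5 kg VSS/d.

P_X ≈ 896 kg VSS/d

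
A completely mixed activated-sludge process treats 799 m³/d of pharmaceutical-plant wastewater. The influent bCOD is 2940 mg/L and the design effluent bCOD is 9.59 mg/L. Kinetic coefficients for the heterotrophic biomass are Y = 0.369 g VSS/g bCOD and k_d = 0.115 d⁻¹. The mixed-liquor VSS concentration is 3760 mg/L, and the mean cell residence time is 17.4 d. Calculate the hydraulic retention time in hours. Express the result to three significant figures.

τ ≈ 40.0 h

Rearranging the biomass balance for a CMAS with decay, V = Y·Q·ΔS·θ_c / [X·(1+k_d θ_c)] = 0.369 × 799 × (2940 − 9.59) × 17.4 / [3760 × (1 + 0.115 × 17.4)] = 1.5×10^7 / 11284 = 1332 m³.
HRT = V/Q = 1332 m³ / 799 m³·d⁻¹ = 1.667 d × 24 = 40.02 h.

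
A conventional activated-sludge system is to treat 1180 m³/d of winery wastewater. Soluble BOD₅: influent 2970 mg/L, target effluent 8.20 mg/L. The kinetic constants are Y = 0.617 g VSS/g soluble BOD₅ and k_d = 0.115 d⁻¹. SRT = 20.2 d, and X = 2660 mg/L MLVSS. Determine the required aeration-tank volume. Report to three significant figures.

Rearranging the biomass balance for a CMAS with decay, V = Y·Q·ΔS·θ_c / [X·(1+k_d θ_c)] = 0.617 × 1180 × (2970 − 8.20) × 20.2 / [2660 × (1 + 0.115 × 20.2)] = 4.36×10^7 / 8839 = 4928 m³.

V ≈ 4930 m³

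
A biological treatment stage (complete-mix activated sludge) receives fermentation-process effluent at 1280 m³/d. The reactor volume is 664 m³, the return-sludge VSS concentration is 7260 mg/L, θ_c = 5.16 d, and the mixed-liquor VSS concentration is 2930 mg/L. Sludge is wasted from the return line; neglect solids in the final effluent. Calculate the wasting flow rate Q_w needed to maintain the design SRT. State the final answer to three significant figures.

Q_w = (V·X)/(θ_c X_r) = 664.0 × 2930 / (5.16 × 7260) = 51.93 m³/d.

Q_w ≈ 51.9 m³/d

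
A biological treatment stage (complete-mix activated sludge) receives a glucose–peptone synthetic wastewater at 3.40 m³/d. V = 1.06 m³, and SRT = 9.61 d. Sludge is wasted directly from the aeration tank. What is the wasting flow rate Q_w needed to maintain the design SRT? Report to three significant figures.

For wasting at MLVSS concentration, Q_w = V/θ_c = 1.060/9.61 = 0.1103 m³/d.

Q_w ≈ 0.110 m³/d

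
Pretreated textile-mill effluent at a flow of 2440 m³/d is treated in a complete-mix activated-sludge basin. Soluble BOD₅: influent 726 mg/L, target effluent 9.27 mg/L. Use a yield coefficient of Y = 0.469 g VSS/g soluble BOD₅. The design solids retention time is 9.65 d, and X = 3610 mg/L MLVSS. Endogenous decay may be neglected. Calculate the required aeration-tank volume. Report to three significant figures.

With k_d = 0 the design equation reduces to V = Y Q (S₀−S) θ_c / X = 0.469 × 2440 × (726 − 9.27) × 9.65 / 3610 = 2192 m³.

V ≈ 2190 m³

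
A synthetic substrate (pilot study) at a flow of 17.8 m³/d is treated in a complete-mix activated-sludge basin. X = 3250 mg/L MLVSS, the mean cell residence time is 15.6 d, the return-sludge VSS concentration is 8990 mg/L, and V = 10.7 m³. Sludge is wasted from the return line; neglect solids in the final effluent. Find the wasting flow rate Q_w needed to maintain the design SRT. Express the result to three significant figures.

Q_w ≈ 0.248 m³/d

Wasting from the return line (neglecting effluent solids): Q_w = V·X / (θ_c·X_r) = 10.70 × 3250 / (15.6 × 8990) = 0.2480 m³/d.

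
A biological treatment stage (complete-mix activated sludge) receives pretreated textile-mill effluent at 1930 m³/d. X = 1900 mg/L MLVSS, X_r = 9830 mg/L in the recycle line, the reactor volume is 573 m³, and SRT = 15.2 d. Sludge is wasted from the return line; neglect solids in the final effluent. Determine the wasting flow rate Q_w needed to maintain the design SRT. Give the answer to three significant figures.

Wasting from the return line (neglecting effluent solids): Q_w = V·X / (θ_c·X_r) = 573.0 × 1900 / (15.2 × 9830) = 7.286 m³/d.

Q_w ≈ 7.29 m³/d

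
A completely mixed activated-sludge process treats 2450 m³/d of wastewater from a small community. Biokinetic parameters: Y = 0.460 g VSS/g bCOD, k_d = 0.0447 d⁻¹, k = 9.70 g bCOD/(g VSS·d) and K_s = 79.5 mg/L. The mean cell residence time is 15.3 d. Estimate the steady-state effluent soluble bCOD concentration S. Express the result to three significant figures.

For a completely mixed reactor with recycle the Lawrence–McCarty relation gives S = K_s·(1 + k_d·θ_c) / [θ_c·(Y·k − k_d) − 1] = 79.5 × (1 + 0.0447 × 15.3) / [15.3 × (0.460 × 9.70 − 0.0447) − 1] = 133.9 / 66.58 = 2.011 mg/L.

S ≈ 2.01 mg/L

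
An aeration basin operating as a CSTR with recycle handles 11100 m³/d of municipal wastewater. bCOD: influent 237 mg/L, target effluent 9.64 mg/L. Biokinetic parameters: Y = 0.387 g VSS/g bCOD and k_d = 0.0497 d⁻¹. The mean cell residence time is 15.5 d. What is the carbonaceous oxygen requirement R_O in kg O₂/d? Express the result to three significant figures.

The observed yield is Y_obs = Y/(1 + k_d·θ_c) = 0.387 / (1 + 0.0497 × 15.5) = 0.387 / 1.770 = 0.2186 g VSS per g bCOD removed.
Mass of bCOD removed per day: Q(S₀ − S) = 11100 × 227.4 g/m³ = 2524 kg/d.
Net sludge production P_X = 0.2186 × 2524 = 551.7 kg VSS/d.
R_O = Q·ΔS − 1.42 P_X = 2524 − 783.4 = 1740 kg O₂/d.

R_O ≈ 1740 kg O₂/d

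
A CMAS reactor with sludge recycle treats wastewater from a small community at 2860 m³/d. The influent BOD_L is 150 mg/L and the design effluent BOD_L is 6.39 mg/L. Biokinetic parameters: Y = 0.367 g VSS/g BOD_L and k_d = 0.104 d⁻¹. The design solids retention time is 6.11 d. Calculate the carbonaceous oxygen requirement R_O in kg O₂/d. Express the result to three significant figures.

R_O ≈ 280 kg O₂/d

Observed yield with endogenous decay: Y_obs = Y / (1 + k_d·θ_c) = 0.367 / (1 + 0.104 × 6.11) = 0.367 / 1.635 = 0.2244 g VSS/g BOD_L.
Mass of BOD_L removed per day: Q(S₀ − S) = 2860 × 143.6 g/m³ = 410.7 kg/d.
Biomass synthesised: P_X = Y_obs × 410.7 = 92.17 kg VSS/d.
R_O = Q·ΔS − 1.42 P_X = 410.7 − 130.9 = 279.8 kg O₂/d.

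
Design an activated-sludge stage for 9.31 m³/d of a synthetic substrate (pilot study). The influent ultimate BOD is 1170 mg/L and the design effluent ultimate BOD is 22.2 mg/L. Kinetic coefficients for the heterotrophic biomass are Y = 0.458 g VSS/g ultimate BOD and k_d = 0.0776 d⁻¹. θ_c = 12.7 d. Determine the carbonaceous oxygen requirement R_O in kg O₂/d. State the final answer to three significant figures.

R_O ≈ 7.19 kg O₂/d

Y_obs = Y / (1 + k_d θ_c) = 0.458 / (1 + 0.0776 × 12.7) = 0.458 / 1.986 = 0.2307.
Q·(S₀ − S) = 9.31 × (1170 − 22.2) × 10⁻³ = 10.69 kg/d removed.
P_X = Y_obs·Q·(S₀ − S) = 0.2307 × 10.69 = 2.465 kg VSS/d.
R_O = Q·(S₀ − S) − 1.42·P_X = 10.69 − 1.42 × 2.465 = 7.186 kg O₂/d.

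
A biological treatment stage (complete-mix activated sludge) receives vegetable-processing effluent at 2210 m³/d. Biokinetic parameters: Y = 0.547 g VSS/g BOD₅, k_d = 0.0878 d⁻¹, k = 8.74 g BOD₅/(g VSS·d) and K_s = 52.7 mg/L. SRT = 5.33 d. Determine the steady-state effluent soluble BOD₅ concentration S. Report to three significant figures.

S ≈ 3.22 mg/L

For a completely mixed reactor with recycle the Lawrence–McCarty relation gives S = K_s·(1 + k_d·θ_c) / [θ_c·(Y·k − k_d) − 1] = 52.7 × (1 + 0.0878 × 5.33) / [5.33 × (0.547 × 8.74 − 0.0878) − 1] = 77.36 / 24.01 = 3.222 mg/L.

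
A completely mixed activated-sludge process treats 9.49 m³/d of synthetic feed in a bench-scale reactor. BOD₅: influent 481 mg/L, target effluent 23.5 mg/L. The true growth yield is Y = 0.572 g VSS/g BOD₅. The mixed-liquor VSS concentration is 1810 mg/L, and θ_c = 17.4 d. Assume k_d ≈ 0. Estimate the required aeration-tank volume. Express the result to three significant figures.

V ≈ 23.9 m³

With k_d = 0 the design equation reduces to V = Y Q (S₀−S) θ_c / X = 0.572 × 9.49 × (481 − 23.5) × 17.4 / 1810 = 23.87 m³.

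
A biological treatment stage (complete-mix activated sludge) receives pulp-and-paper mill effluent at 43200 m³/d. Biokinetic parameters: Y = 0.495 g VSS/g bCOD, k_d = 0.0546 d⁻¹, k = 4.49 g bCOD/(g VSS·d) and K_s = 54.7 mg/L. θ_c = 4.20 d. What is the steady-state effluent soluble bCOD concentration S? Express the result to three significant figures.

S ≈ 8.30 mg/L

Effluent substrate depends only on kinetics and SRT: S = K_s(1 + k_d θ_c) / [θ_c(Yk − k_d) − 1] = 54.7 × (1 + 0.0546 × 4.20) / [4.20 × (0.495 × 4.49 − 0.0546) − 1] = 67.24 / 8.105 = 8.296 mg/L.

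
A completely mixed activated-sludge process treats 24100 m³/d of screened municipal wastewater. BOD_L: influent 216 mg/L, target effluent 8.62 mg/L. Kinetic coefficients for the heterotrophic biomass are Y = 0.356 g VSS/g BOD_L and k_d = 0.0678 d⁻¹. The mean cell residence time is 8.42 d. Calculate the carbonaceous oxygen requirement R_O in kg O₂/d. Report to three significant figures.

R_O ≈ 3390 kg O₂/d

Y_obs = Y / (1 + k_d θ_c) = 0.356 / (1 + 0.0678 × 8.42) = 0.356 / 1.571 = 0.2266.
Q·(S₀ − S) = 24100 × (216 − 8.62) × 10⁻³ = 4998 kg/d removed.
Net sludge production P_X = 0.2266 × 4998 = 1133 kg VSS/d.
Carbonaceous O₂ demand = substrate oxidised − cell-mass equivalent = 4998 − 1.42 × 1133 = 3390 kg O₂/d.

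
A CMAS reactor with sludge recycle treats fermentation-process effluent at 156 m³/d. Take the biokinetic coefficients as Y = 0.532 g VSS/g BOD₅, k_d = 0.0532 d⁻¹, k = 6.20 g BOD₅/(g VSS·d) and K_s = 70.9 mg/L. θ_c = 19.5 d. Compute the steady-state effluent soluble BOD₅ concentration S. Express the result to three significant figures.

For a completely mixed reactor with recycle the Lawrence–McCarty relation gives S = K_s·(1 + k_d·θ_c) / [θ_c·(Y·k − k_d) − 1] = 70.9 × (1 + 0.0532 × 19.5) / [19.5 × (0.532 × 6.20 − 0.0532) − 1] = 144.5 / 62.28 = 2.319 mg/L.

S ≈ 2.32 mg/L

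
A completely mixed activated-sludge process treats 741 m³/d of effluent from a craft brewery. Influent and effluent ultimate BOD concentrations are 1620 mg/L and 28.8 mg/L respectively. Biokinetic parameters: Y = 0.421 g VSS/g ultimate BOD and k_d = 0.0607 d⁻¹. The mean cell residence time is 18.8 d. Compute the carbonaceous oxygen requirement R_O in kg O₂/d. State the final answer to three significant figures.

R_O ≈ 850 kg O₂/d

The observed yield is Y_obs = Y/(1 + k_d·θ_c) = 0.421 / (1 + 0.0607 × 18.8) = 0.421 / 2.141 = 0.1966 g VSS per g ultimate BOD removed.
ΔS = 1620 − 28.8 = 1591 mg/L, so the substrate removal rate is 741 × 1591/1000 = 1179 kg ultimate BOD/d.
Biomass synthesised: P_X = Y_obs × 1179 = 231.8 kg VSS/d.
Carbonaceous O₂ demand = substrate oxidised − cell-mass equivalent = 1179 − 1.42 × 231.8 = 849.9 kg O₂/d.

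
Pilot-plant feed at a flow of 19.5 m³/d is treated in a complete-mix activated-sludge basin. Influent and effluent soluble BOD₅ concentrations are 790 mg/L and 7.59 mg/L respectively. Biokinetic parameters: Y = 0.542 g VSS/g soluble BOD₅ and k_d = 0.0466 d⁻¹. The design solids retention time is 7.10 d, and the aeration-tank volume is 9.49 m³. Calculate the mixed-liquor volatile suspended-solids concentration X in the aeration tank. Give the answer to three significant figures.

X = Y·Q·ΔS·θ_c / [V·(1 + k_d θ_c)] = 0.542 × 19.5 × (790 − 7.59) × 7.10 / [9.49 × (1 + 0.0466 × 7.10)] = 4649 mg/L.

X ≈ 4650 mg/L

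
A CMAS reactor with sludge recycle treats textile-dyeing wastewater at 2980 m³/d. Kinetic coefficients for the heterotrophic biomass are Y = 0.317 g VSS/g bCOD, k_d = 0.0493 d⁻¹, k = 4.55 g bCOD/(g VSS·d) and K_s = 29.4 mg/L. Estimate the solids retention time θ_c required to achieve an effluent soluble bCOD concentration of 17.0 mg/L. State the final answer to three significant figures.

Specific growth rate at S = 17.0 mg/L: μ = YkS/(K_s+S) = 0.317·4.55·17.0/(29.4+17.0) = 0.5284 d⁻¹.
θ_c = 1/(μ − k_d) = 1/(0.5284 − 0.0493) = 1/0.4791 = 2.087 d.

θ_c ≈ 2.09 d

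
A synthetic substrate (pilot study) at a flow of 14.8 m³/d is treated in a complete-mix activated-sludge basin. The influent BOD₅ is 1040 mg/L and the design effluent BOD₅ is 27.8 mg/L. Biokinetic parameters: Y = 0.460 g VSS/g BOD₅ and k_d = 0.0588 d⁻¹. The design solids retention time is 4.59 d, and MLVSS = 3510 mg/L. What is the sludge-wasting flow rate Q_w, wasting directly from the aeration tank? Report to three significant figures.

Steady-state biomass mass balance: V·X·(1 + k_d·θ_c) = Y·Q·(S₀ − S)·θ_c, so V = 0.460 × 14.8 × (1040 − 27.8) × 4.59 / [3510 × (1 + 0.0588 × 4.59)] = 3.16×10^4 / 4457 = 7.096 m³.
For wasting at MLVSS concentration, Q_w = V/θ_c = 7.096/4.59 = 1.546 m³/d.

Q_w ≈ 1.55 m³/d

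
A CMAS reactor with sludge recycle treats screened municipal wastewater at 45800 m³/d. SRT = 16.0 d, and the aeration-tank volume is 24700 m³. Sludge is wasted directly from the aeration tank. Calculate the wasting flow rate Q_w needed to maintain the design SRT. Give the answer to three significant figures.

With mixed-liquor wasting, θ_c = V/Q_w, so Q_w = V/θ_c = 24700/16.0 = 1544 m³/d.

Q_w ≈ 1540 m³/d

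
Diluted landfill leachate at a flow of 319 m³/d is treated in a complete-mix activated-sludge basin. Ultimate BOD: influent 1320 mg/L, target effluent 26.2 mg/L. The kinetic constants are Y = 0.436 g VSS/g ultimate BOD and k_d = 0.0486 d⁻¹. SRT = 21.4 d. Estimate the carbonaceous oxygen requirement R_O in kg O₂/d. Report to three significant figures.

Y_obs = Y / (1 + k_d θ_c) = 0.436 / (1 + 0.0486 × 21.4) = 0.436 / 2.040 = 0.2137.
Mass of ultimate BOD removed per day: Q(S₀ − S) = 319 × 1294 g/m³ = 412.7 kg/d.
Biomass synthesised: P_X = Y_obs × 412.7 = 88.21 kg VSS/d.
Carbonaceous O₂ demand = substrate oxidised − cell-mass equivalent = 412.7 − 1.42 × 88.21 = 287.5 kg O₂/d.

R_O ≈ 287 kg O₂/d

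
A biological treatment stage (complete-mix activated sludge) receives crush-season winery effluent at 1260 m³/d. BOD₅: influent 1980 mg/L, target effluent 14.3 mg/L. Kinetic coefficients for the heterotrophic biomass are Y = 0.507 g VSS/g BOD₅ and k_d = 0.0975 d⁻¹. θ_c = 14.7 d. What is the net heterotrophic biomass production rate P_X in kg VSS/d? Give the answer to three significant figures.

Observed yield with endogenous decay: Y_obs = Y / (1 + k_d·θ_c) = 0.507 / (1 + 0.0975 × 14.7) = 0.507 / 2.433 = 0.2084 g VSS/g BOD₅.
Mass of BOD₅ removed per day: Q(S₀ − S) = 1260 × 1966 g/m³ = 2477 kg/d.
P_X = Y_obs · Q(S₀ − S) = 0.2084 × 2477 = 516.1 kg VSS/d.

P_X ≈ 516 kg VSS/d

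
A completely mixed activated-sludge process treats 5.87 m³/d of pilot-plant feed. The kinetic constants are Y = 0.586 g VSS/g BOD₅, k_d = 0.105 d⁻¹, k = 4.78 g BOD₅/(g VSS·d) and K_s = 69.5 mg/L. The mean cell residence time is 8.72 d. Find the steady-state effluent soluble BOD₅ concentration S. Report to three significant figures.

Effluent substrate depends only on kinetics and SRT: S = K_s(1 + k_d θ_c) / [θ_c(Yk − k_d) − 1] = 69.5 × (1 + 0.105 × 8.72) / [8.72 × (0.586 × 4.78 − 0.105) − 1] = 133.1 / 22.51 = 5.914 mg/L.

S ≈ 5.91 mg/L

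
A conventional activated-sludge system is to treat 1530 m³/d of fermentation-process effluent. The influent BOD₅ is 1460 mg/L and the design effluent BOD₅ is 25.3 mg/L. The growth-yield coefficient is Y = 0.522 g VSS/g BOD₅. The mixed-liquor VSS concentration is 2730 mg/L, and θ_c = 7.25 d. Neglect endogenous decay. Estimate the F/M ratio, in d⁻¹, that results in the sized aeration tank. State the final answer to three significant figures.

F/M ≈ 0.269 d⁻¹

Biomass mass balance (decay neglected): V·X = Y·Q·(S₀ − S)·θ_c, so V = 0.522 × 1530 × (1460 − 25.3) × 7.25 / 2730 = 3043 m³.
F/M = applied load / biomass = Q·S₀/(V·X) = 1530 × 1460 / (3043 × 2730) = 0.2689 d⁻¹.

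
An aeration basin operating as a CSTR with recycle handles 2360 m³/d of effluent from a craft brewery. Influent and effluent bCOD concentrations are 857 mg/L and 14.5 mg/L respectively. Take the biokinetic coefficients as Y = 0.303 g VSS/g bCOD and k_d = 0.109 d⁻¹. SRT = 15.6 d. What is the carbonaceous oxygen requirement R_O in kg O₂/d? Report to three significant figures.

R_O ≈ 1670 kg O₂/d

Correct the yield for decay: Y_obs = Y/(1 + k_d θ_c) = 0.303 / (1 + 0.109 × 15.6) = 0.303 / 2.700 = 0.1122.
Substrate removed = Q·(S₀ − S) = 2360 m³/d × (857 − 14.5) g/m³ = 1.99×10^6 g/d = 1988 kg/d.
Biomass synthesised: P_X = Y_obs × 1988 = 223.1 kg VSS/d.
R_O = Q·(S₀ − S) − 1.42·P_X = 1988 − 1.42 × 223.1 = 1672 kg O₂/d.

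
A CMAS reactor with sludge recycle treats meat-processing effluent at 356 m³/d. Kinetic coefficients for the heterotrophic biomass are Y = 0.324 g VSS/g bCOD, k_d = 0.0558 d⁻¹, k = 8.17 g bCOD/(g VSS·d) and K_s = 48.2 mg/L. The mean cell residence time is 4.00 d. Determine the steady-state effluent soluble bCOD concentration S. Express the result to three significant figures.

Effluent substrate depends only on kinetics and SRT: S = K_s(1 + k_d θ_c) / [θ_c(Yk − k_d) − 1] = 48.2 × (1 + 0.0558 × 4.00) / [4.00 × (0.324 × 8.17 − 0.0558) − 1] = 58.96 / 9.365 = 6.296 mg/L.

S ≈ 6.30 mg/L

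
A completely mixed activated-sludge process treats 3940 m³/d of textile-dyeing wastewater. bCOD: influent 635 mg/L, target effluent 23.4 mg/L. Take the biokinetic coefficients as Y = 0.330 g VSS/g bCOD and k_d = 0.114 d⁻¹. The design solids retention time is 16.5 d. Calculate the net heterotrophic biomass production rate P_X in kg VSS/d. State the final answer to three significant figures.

P_X ≈ 276 kg VSS/d

The observed yield is Y_obs = Y/(1 + k_d·θ_c) = 0.330 / (1 + 0.114 × 16.5) = 0.330 / 2.881 = 0.1145 g VSS per g bCOD removed.
Substrate removed = Q·(S₀ − S) = 3940 m³/d × (635 − 23.4) g/m³ = 2.41×10^6 g/d = 2410 kg/d.
P_X = Y_obs · Q(S₀ − S) = 0.1145 × 2410 = 276.0 kg VSS/d.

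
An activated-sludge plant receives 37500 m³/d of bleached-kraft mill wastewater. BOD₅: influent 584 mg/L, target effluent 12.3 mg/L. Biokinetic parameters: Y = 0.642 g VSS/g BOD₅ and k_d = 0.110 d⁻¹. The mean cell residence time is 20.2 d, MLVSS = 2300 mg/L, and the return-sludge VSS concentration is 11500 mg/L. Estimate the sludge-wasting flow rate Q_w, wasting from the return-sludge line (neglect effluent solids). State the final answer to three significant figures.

Q_w ≈ 371 m³/d

Steady-state biomass mass balance: V·X·(1 + k_d·θ_c) = Y·Q·(S₀ − S)·θ_c, so V = 0.642 × 37500 × (584 − 12.3) × 20.2 / [2300 × (1 + 0.110 × 20.2)] = 2.78×10^8 / 7411 = 37517 m³.
θ_c = V·X/(Q_w·X_r) when wasting from the recycle, so Q_w = V·X/(θ_c·X_r) = 37517 × 2300 / (20.2 × 11500) = 371.5 m³/d.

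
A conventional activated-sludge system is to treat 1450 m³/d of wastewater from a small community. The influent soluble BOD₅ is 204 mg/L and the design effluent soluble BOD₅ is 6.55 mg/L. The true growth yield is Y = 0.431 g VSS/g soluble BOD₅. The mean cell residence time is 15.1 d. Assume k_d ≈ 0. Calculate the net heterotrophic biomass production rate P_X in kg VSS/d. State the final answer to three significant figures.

P_X ≈ 123 kg VSS/d

No decay correction is needed, so Y_obs = Y = 0.431.
ΔS = 204 − 6.55 = 197.4 mg/L, so the substrate removal rate is 1450 × 197.4/1000 = 286.3 kg soluble BOD₅/d.
P_X = Y_obs · Q(S₀ − S) = 0.4310 × 286.3 = 123.4 kg VSS/d.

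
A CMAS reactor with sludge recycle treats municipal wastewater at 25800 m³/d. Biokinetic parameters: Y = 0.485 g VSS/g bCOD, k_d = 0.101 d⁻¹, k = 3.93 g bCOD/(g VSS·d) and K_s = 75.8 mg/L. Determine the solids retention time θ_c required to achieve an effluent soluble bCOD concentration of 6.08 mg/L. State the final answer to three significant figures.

θ_c ≈ 24.7 d

Specific growth rate at S = 6.08 mg/L: μ = YkS/(K_s+S) = 0.485·3.93·6.08/(75.8+6.08) = 0.1415 d⁻¹.
θ_c = 1/(μ − k_d) = 1/(0.1415 − 0.101) = 1/0.04053 = 24.67 d.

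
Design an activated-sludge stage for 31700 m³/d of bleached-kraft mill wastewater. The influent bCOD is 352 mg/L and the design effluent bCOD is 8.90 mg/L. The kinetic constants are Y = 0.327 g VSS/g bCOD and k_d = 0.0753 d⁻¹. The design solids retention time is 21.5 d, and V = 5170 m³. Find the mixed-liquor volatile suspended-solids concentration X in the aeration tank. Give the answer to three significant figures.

X ≈ 5650 mg/L

X = Y·Q·ΔS·θ_c / [V·(1 + k_d θ_c)] = 0.327 × 31700 × (352 − 8.90) × 21.5 / [5170 × (1 + 0.0753 × 21.5)] = 5647 mg/L.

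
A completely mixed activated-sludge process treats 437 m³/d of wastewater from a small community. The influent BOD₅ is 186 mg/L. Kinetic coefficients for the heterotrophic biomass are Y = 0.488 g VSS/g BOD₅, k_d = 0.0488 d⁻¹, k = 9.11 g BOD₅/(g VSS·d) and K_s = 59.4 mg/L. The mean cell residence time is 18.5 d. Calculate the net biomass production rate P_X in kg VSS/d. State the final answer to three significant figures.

Effluent substrate depends only on kinetics and SRT: S = K_s(1 + k_d θ_c) / [θ_c(Yk − k_d) − 1] = 59.4 × (1 + 0.0488 × 18.5) / [18.5 × (0.488 × 9.11 − 0.0488) − 1] = 113.0 / 80.34 = 1.407 mg/L.
Observed yield with endogenous decay: Y_obs = Y / (1 + k_d·θ_c) = 0.488 / (1 + 0.0488 × 18.5) = 0.488 / 1.903 = 0.2565 g VSS/g BOD₅.
ΔS = 186 − 1.41 = 184.6 mg/L, so the substrate removal rate is 437 × 184.6/1000 = 80.67 kg BOD₅/d.
Biomass produced: P_X = Y_obs·Q·ΔS = 0.2565 × 80.67 ≈ 20.69 kg VSS/d.

P_X ≈ 20.7 kg VSS/d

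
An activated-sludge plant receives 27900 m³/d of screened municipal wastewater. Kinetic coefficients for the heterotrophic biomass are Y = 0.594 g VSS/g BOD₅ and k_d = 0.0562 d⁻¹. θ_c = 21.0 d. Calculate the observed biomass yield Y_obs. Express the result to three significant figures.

Correct the yield for decay: Y_obs = Y/(1 + k_d θ_c) = 0.594 / (1 + 0.0562 × 21.0) = 0.594 / 2.180 = 0.2725.

Y_obs ≈ 0.272 g VSS/g BOD₅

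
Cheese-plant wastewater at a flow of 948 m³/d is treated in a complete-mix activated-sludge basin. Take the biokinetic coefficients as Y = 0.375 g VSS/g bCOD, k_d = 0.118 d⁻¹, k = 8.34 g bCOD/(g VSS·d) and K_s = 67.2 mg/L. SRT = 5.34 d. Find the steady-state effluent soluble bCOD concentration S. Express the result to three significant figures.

S ≈ 7.27 mg/L

Effluent substrate depends only on kinetics and SRT: S = K_s(1 + k_d θ_c) / [θ_c(Yk − k_d) − 1] = 67.2 × (1 + 0.118 × 5.34) / [5.34 × (0.375 × 8.34 − 0.118) − 1] = 109.5 / 15.07 = 7.269 mg/L.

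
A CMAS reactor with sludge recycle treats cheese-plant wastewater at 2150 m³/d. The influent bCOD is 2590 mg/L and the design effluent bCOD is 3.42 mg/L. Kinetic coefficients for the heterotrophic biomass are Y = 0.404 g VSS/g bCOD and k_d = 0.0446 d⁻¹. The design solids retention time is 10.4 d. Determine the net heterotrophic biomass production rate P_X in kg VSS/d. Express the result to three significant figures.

Y_obs = Y / (1 + k_d θ_c) = 0.404 / (1 + 0.0446 × 10.4) = 0.404 / 1.464 = 0.2760.
ΔS = 2590 − 3.42 = 2587 mg/L, so the substrate removal rate is 2150 × 2587/1000 = 5561 kg bCOD/d.
Biomass produced: P_X = Y_obs·Q·ΔS = 0.2760 × 5561 ≈ 1535 kg VSS/d.

P_X ≈ 1530 kg VSS/d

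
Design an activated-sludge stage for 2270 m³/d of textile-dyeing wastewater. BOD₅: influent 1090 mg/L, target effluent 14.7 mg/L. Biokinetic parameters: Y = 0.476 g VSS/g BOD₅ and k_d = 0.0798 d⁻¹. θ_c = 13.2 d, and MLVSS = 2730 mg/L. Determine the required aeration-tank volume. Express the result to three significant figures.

V ≈ 2740 m³

Steady-state biomass mass balance: V·X·(1 + k_d·θ_c) = Y·Q·(S₀ − S)·θ_c, so V = 0.476 × 2270 × (1090 − 14.7) × 13.2 / [2730 × (1 + 0.0798 × 13.2)] = 1.53×10^7 / 5606 = 2736 m³.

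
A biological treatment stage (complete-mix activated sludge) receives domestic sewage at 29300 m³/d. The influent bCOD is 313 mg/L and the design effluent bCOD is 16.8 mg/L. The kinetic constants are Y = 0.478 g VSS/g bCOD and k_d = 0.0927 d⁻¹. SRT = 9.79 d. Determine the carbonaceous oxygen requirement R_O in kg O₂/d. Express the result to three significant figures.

R_O ≈ 5590 kg O₂/d

Y_obs = Y / (1 + k_d θ_c) = 0.478 / (1 + 0.0927 × 9.79) = 0.478 / 1.908 = 0.2506.
ΔS = 313 − 16.8 = 296.2 mg/L, so the substrate removal rate is 29300 × 296.2/1000 = 8679 kg bCOD/d.
Net sludge production P_X = 0.2506 × 8679 = 2175 kg VSS/d.
Carbonaceous O₂ demand = substrate oxidised − cell-mass equivalent = 8679 − 1.42 × 2175 = 5591 kg O₂/d.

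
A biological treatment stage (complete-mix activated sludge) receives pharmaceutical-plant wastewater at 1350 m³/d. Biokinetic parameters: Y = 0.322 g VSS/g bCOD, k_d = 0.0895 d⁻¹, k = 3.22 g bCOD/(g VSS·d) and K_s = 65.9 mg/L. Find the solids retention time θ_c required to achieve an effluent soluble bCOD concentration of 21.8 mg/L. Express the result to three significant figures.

θ_c ≈ 5.94 d

At the target effluent, Y k S/(K_s+S) = 0.322×3.22×21.8/87.70 = 0.2577 d⁻¹.
Then 1/θ_c = μ − k_d = 0.2577 − 0.0895 = 0.1682 d⁻¹, giving θ_c = 5.944 d.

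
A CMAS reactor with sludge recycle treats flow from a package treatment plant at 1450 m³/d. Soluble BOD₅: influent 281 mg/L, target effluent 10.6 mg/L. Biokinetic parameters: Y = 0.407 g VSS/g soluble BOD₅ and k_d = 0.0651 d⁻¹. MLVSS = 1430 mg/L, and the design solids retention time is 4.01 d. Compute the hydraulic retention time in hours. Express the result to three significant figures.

Steady-state biomass mass balance: V·X·(1 + k_d·θ_c) = Y·Q·(S₀ − S)·θ_c, so V = 0.407 × 1450 × (281 − 10.6) × 4.01 / [1430 × (1 + 0.0651 × 4.01)] = 6.4×10^5 / 1803 = 354.8 m³.
Hydraulic retention time τ = V/Q = 354.8 / 1450 = 0.2447 d = 5.873 h.

τ ≈ 5.87 h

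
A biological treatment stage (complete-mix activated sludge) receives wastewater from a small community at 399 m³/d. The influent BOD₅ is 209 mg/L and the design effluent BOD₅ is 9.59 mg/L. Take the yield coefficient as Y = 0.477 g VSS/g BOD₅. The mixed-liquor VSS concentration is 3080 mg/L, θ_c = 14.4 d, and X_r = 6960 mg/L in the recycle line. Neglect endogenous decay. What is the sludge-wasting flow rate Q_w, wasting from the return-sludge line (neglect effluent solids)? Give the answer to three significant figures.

V·X = Y·Q·ΔS·θ_c gives V = 0.477 × 399 × (209 − 9.59) × 14.4 / 3080 = 177.4 m³.
Q_w = (V·X)/(θ_c X_r) = 177.4 × 3080 / (14.4 × 6960) = 5.453 m³/d.

Q_w ≈ 5.45 m³/d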